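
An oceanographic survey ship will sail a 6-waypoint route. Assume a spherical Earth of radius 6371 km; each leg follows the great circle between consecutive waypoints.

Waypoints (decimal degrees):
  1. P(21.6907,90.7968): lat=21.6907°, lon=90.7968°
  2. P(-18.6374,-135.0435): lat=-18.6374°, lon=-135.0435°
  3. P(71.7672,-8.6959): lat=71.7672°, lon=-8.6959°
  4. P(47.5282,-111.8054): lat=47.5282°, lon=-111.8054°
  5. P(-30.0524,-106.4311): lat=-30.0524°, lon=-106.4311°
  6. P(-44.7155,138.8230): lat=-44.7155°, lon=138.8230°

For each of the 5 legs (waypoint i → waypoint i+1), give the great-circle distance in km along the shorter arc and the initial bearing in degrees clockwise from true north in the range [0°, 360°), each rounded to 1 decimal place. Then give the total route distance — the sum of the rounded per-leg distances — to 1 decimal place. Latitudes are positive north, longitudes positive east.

Leg 1: φ1=0.3785741, φ2=-0.3252840, Δφ=-0.7038581, Δλ=-3.9416568 rad; a=sin²(Δφ/2)+cosφ1·cosφ2·sin²(Δλ/2)=0.8657502710; c=2·atan2(√a, √(1-a))=2.391316409; dist=6371·c=15235.077 ≈ 15235.1 km; running total=15235.1 km
Leg 1 bearing: y=sinΔλ·cosφ2=0.67978030, x=cosφ1·sinφ2-sinφ1·cosφ2·cosΔλ=-0.05296886; θ=atan2(y, x)=94.4555° ≈ 94.5°
Leg 2: φ1=-0.3252840, φ2=1.2525739, Δφ=1.5778579, Δλ=2.2051816 rad; a=sin²(Δφ/2)+cosφ1·cosφ2·sin²(Δλ/2)=0.7396231316; c=2·atan2(√a, √(1-a))=2.070592055; dist=6371·c=13191.742 ≈ 13191.7 km; running total=28426.8 km
Leg 2 bearing: y=sinΔλ·cosφ2=0.25200382, x=cosφ1·sinφ2-sinφ1·cosφ2·cosΔλ=0.84072415; θ=atan2(y, x)=16.6859° ≈ 16.7°
Leg 3: φ1=1.2525739, φ2=0.8295236, Δφ=-0.4230504, Δλ=-1.7996003 rad; a=sin²(Δφ/2)+cosφ1·cosφ2·sin²(Δλ/2)=0.1736703856; c=2·atan2(√a, √(1-a))=0.859707342; dist=6371·c=5477.195 ≈ 5477.2 km; running total=33904.0 km
Leg 3 bearing: y=sinΔλ·cosφ2=-0.65762973, x=cosφ1·sinφ2-sinφ1·cosφ2·cosΔλ=0.37624336; θ=atan2(y, x)=-60.2252° <0 so +360° → 299.7748° ≈ 299.8°
Leg 4: φ1=0.8295236, φ2=-0.5245133, Δφ=-1.3540369, Δλ=0.0937992 rad; a=sin²(Δφ/2)+cosφ1·cosφ2·sin²(Δλ/2)=0.3937516045; c=2·atan2(√a, √(1-a))=1.356666928; dist=6371·c=8643.325 ≈ 8643.3 km; running total=42547.3 km
Leg 4 bearing: y=sinΔλ·cosφ2=0.08107059, x=cosφ1·sinφ2-sinφ1·cosφ2·cosΔλ=-0.97379293; θ=atan2(y, x)=175.2410° ≈ 175.2°
Leg 5: φ1=-0.5245133, φ2=-0.7804327, Δφ=-0.2559194, Δλ=4.2804915 rad; a=sin²(Δφ/2)+cosφ1·cosφ2·sin²(Δλ/2)=0.4525594125; c=2·atan2(√a, √(1-a))=1.475772212; dist=6371·c=9402.145 ≈ 9402.1 km; running total=51949.4 km
Leg 5 bearing: y=sinΔλ·cosφ2=-0.64535615, x=cosφ1·sinφ2-sinφ1·cosφ2·cosΔλ=-0.75796636; θ=atan2(y, x)=-139.5879° <0 so +360° → 220.4121° ≈ 220.4°

Leg 1: dist=15235.1 km, bearing=94.5°
Leg 2: dist=13191.7 km, bearing=16.7°
Leg 3: dist=5477.2 km, bearing=299.8°
Leg 4: dist=8643.3 km, bearing=175.2°
Leg 5: dist=9402.1 km, bearing=220.4°
Total: 51949.4 km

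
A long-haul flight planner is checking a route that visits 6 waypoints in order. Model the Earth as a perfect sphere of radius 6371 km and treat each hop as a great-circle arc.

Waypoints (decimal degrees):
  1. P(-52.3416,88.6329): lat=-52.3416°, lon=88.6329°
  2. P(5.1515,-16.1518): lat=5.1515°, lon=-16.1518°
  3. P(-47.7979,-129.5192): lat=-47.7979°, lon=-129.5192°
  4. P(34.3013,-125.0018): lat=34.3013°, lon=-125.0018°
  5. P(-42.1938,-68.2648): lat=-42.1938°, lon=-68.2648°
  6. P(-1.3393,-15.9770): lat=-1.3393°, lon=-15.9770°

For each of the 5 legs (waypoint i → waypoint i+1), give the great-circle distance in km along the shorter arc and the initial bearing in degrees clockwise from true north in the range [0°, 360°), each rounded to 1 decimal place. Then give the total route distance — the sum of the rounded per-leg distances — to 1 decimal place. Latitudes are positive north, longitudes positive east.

Leg 1: φ1=-0.9135333, φ2=0.0899106, Δφ=1.0034439, Δλ=-1.8288380 rad; a=sin²(Δφ/2)+cosφ1·cosφ2·sin²(Δλ/2)=0.6131805823; c=2·atan2(√a, √(1-a))=1.799136574; dist=6371·c=11462.299 ≈ 11462.3 km; running total=11462.3 km
Leg 1 bearing: y=sinΔλ·cosφ2=-0.96298606, x=cosφ1·sinφ2-sinφ1·cosφ2·cosΔλ=-0.14635050; θ=atan2(y, x)=-98.6414° <0 so +360° → 261.3586° ≈ 261.4°
Leg 2: φ1=0.0899106, φ2=-0.8342307, Δφ=-0.9241414, Δλ=-1.9786344 rad; a=sin²(Δφ/2)+cosφ1·cosφ2·sin²(Δλ/2)=0.6659352476; c=2·atan2(√a, √(1-a))=1.909082087; dist=6371·c=12162.762 ≈ 12162.8 km; running total=23625.1 km
Leg 2 bearing: y=sinΔλ·cosφ2=-0.61665129, x=cosφ1·sinφ2-sinφ1·cosφ2·cosΔλ=-0.71386495; θ=atan2(y, x)=-139.1789° <0 so +360° → 220.8211° ≈ 220.8°
Leg 3: φ1=-0.8342307, φ2=0.5986706, Δφ=1.4329014, Δλ=0.0788435 rad; a=sin²(Δφ/2)+cosφ1·cosφ2·sin²(Δλ/2)=0.4321327540; c=2·atan2(√a, √(1-a))=1.434641549; dist=6371·c=9140.101 ≈ 9140.1 km; running total=32765.2 km
Leg 3 bearing: y=sinΔλ·cosφ2=0.06506402, x=cosφ1·sinφ2-sinφ1·cosφ2·cosΔλ=0.98860650; θ=atan2(y, x)=3.7654° ≈ 3.8°
Leg 4: φ1=0.5986706, φ2=-0.7364207, Δφ=-1.3350914, Δλ=0.9902475 rad; a=sin²(Δφ/2)+cosφ1·cosφ2·sin²(Δλ/2)=0.5214062704; c=2·atan2(√a, √(1-a))=1.613621957; dist=6371·c=10280.385 ≈ 10280.4 km; running total=43045.6 km
Leg 4 bearing: y=sinΔλ·cosφ2=0.61949323, x=cosφ1·sinφ2-sinφ1·cosφ2·cosΔλ=-0.78383367; θ=atan2(y, x)=141.6794° ≈ 141.7°
Leg 5: φ1=-0.7364207, φ2=-0.0233752, Δφ=0.7130455, Δλ=0.9125943 rad; a=sin²(Δφ/2)+cosφ1·cosφ2·sin²(Δλ/2)=0.2656171056; c=2·atan2(√a, √(1-a))=1.082903305; dist=6371·c=6899.177 ≈ 6899.2 km; running total=49944.8 km
Leg 5 bearing: y=sinΔλ·cosφ2=0.79087719, x=cosφ1·sinφ2-sinφ1·cosφ2·cosΔλ=0.39341062; θ=atan2(y, x)=63.5526° ≈ 63.6°

Leg 1: dist=11462.3 km, bearing=261.4°
Leg 2: dist=12162.8 km, bearing=220.8°
Leg 3: dist=9140.1 km, bearing=3.8°
Leg 4: dist=10280.4 km, bearing=141.7°
Leg 5: dist=6899.2 km, bearing=63.6°
Total: 49944.8 km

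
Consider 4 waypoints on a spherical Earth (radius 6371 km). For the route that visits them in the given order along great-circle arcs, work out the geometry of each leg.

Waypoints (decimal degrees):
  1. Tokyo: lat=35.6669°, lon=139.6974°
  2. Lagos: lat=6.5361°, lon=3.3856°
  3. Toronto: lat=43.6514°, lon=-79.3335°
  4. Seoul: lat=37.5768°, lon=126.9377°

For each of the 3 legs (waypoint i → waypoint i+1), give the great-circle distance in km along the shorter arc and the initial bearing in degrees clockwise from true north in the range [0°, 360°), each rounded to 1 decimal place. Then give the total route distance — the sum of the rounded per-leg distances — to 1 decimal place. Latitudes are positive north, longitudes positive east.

Leg 1: dist=13471.3 km, bearing=306.7°
Leg 2: dist=8921.3 km, bearing=313.3°
Leg 3: dist=10602.6 km, bearing=339.4°
Total: 32995.2 km

Leg 1: φ1=0.6225048, φ2=0.1140765, Δφ=-0.5084284, Δλ=-2.3790897 rad; a=sin²(Δφ/2)+cosφ1·cosφ2·sin²(Δλ/2)=0.7586399735; c=2·atan2(√a, √(1-a))=2.114465899; dist=6371·c=13471.262 ≈ 13471.3 km; running total=13471.3 km
Leg 1 bearing: y=sinΔλ·cosφ2=-0.68624396, x=cosφ1·sinφ2-sinφ1·cosφ2·cosΔλ=0.51136159; θ=atan2(y, x)=-53.3080° <0 so +360° → 306.6920° ≈ 306.7°
Leg 2: φ1=0.1140765, φ2=0.7618607, Δφ=0.6477842, Δλ=-1.4437206 rad; a=sin²(Δφ/2)+cosφ1·cosφ2·sin²(Δλ/2)=0.4151622666; c=2·atan2(√a, √(1-a))=1.400295975; dist=6371·c=8921.286 ≈ 8921.3 km; running total=22392.6 km
Leg 2 bearing: y=sinΔλ·cosφ2=-0.71771872, x=cosφ1·sinφ2-sinφ1·cosφ2·cosΔλ=0.67534441; θ=atan2(y, x)=-46.7423° <0 so +360° → 313.2577° ≈ 313.3°
Leg 3: φ1=0.7618607, φ2=0.6558389, Δφ=-0.1060218, Δλ=3.6001116 rad; a=sin²(Δφ/2)+cosφ1·cosφ2·sin²(Δλ/2)=0.5466340140; c=2·atan2(√a, √(1-a))=1.664200109; dist=6371·c=10602.619 ≈ 10602.6 km; running total=32995.2 km
Leg 3 bearing: y=sinΔλ·cosφ2=-0.35079297, x=cosφ1·sinφ2-sinφ1·cosφ2·cosΔλ=0.93179685; θ=atan2(y, x)=-20.6298° <0 so +360° → 339.3702° ≈ 339.4°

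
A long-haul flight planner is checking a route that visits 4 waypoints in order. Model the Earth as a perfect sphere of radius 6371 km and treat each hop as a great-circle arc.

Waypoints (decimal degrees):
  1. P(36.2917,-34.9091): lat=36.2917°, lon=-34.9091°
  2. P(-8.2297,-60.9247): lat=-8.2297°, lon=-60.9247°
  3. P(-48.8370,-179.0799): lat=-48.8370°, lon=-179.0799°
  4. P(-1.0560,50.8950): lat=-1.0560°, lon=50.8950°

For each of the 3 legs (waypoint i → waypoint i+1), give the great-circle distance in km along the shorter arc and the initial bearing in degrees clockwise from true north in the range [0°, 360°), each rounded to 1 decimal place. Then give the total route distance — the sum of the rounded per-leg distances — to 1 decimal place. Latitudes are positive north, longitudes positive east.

Leg 1: φ1=0.6334097, φ2=-0.1436354, Δφ=-0.7770450, Δλ=-0.4540579 rad; a=sin²(Δφ/2)+cosφ1·cosφ2·sin²(Δλ/2)=0.1839200092; c=2·atan2(√a, √(1-a))=0.886458618; dist=6371·c=5647.628 ≈ 5647.6 km; running total=5647.6 km
Leg 1 bearing: y=sinΔλ·cosφ2=-0.43409905, x=cosφ1·sinφ2-sinφ1·cosφ2·cosΔλ=-0.64181911; θ=atan2(y, x)=-145.9273° <0 so +360° → 214.0727° ≈ 214.1°
Leg 2: φ1=-0.1436354, φ2=-0.8523664, Δφ=-0.7087311, Δλ=-2.0621973 rad; a=sin²(Δφ/2)+cosφ1·cosφ2·sin²(Δλ/2)=0.5998097705; c=2·atan2(√a, √(1-a))=1.771765959; dist=6371·c=11287.921 ≈ 11287.9 km; running total=16935.5 km
Leg 2 bearing: y=sinΔλ·cosφ2=-0.58031998, x=cosφ1·sinφ2-sinφ1·cosφ2·cosΔλ=-0.78954465; θ=atan2(y, x)=-143.6839° <0 so +360° → 216.3161° ≈ 216.3°
Leg 3: φ1=-0.8523664, φ2=-0.0184307, Δφ=0.8339358, Δλ=4.0138192 rad; a=sin²(Δφ/2)+cosφ1·cosφ2·sin²(Δλ/2)=0.7046796973; c=2·atan2(√a, √(1-a))=1.992548147; dist=6371·c=12694.524 ≈ 12694.5 km; running total=29630.0 km
Leg 3 bearing: y=sinΔλ·cosφ2=-0.76563272, x=cosφ1·sinφ2-sinφ1·cosφ2·cosΔλ=-0.49621711; θ=atan2(y, x)=-122.9478° <0 so +360° → 237.0522° ≈ 237.1°

Leg 1: dist=5647.6 km, bearing=214.1°
Leg 2: dist=11287.9 km, bearing=216.3°
Leg 3: dist=12694.5 km, bearing=237.1°
Total: 29630.0 km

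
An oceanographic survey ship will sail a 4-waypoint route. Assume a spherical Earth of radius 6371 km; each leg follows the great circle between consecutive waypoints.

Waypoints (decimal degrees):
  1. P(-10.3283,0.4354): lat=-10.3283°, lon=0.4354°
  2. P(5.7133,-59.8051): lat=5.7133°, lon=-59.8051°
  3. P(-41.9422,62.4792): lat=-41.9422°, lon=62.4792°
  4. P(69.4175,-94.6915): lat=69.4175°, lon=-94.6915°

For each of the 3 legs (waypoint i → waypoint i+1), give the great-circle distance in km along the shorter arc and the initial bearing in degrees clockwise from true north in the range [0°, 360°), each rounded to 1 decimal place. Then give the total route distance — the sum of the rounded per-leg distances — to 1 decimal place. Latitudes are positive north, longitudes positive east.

Leg 1: φ1=-0.1802628, φ2=0.0997159, Δφ=0.2799787, Δλ=-1.0513951 rad; a=sin²(Δφ/2)+cosφ1·cosφ2·sin²(Δλ/2)=0.2659781336; c=2·atan2(√a, √(1-a))=1.083720560; dist=6371·c=6904.384 ≈ 6904.4 km; running total=6904.4 km
Leg 1 bearing: y=sinΔλ·cosφ2=-0.86380415, x=cosφ1·sinφ2-sinφ1·cosφ2·cosΔλ=0.18648715; θ=atan2(y, x)=-77.8174° <0 so +360° → 282.1826° ≈ 282.2°
Leg 2: φ1=0.0997159, φ2=-0.7320295, Δφ=-0.8317454, Δλ=2.1342637 rad; a=sin²(Δφ/2)+cosφ1·cosφ2·sin²(Δλ/2)=0.7309268089; c=2·atan2(√a, √(1-a))=2.050880255; dist=6371·c=13066.158 ≈ 13066.2 km; running total=19970.6 km
Leg 2 bearing: y=sinΔλ·cosφ2=0.62883109, x=cosφ1·sinφ2-sinφ1·cosφ2·cosΔλ=-0.62550995; θ=atan2(y, x)=134.8483° ≈ 134.8°
Leg 3: φ1=-0.7320295, φ2=1.2115639, Δφ=1.9435934, Δλ=-2.7431462 rad; a=sin²(Δφ/2)+cosφ1·cosφ2·sin²(Δλ/2)=0.9333628205; c=2·atan2(√a, √(1-a))=2.619396055; dist=6371·c=16688.172 ≈ 16688.2 km; running total=36658.8 km
Leg 3 bearing: y=sinΔλ·cosφ2=-0.13639904, x=cosφ1·sinφ2-sinφ1·cosφ2·cosΔλ=0.47977283; θ=atan2(y, x)=-15.8704° <0 so +360° → 344.1296° ≈ 344.1°

Leg 1: dist=6904.4 km, bearing=282.2°
Leg 2: dist=13066.2 km, bearing=134.8°
Leg 3: dist=16688.2 km, bearing=344.1°
Total: 36658.8 km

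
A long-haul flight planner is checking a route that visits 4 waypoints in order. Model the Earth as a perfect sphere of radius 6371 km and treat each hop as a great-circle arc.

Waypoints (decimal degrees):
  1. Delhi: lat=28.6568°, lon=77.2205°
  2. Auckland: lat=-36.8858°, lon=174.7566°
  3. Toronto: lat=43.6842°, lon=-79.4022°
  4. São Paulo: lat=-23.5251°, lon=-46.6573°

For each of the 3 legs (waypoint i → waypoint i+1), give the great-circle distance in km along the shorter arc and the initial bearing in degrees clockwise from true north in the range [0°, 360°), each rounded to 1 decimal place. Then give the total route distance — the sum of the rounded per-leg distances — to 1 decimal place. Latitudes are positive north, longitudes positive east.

Leg 1: φ1=0.5001555, φ2=-0.6437787, Δφ=-1.1439342, Δλ=1.7023261 rad; a=sin²(Δφ/2)+cosφ1·cosφ2·sin²(Δλ/2)=0.6899466175; c=2·atan2(√a, √(1-a))=1.960477203; dist=6371·c=12490.200 ≈ 12490.2 km; running total=12490.2 km
Leg 1 bearing: y=sinΔλ·cosφ2=0.79292482, x=cosφ1·sinφ2-sinφ1·cosφ2·cosΔλ=-0.47639412; θ=atan2(y, x)=120.9977° ≈ 121.0°
Leg 2: φ1=-0.6437787, φ2=0.7624331, Δφ=1.4062118, Δλ=-4.4359079 rad; a=sin²(Δφ/2)+cosφ1·cosφ2·sin²(Δλ/2)=0.7862258760; c=2·atan2(√a, √(1-a))=2.180289238; dist=6371·c=13890.623 ≈ 13890.6 km; running total=26380.8 km
Leg 2 bearing: y=sinΔλ·cosφ2=0.69569352, x=cosφ1·sinφ2-sinφ1·cosφ2·cosΔλ=0.43394644; θ=atan2(y, x)=58.0457° ≈ 58.0°
Leg 3: φ1=0.7624331, φ2=-0.4105905, Δφ=-1.1730236, Δλ=0.5715063 rad; a=sin²(Δφ/2)+cosφ1·cosφ2·sin²(Δλ/2)=0.3590008115; c=2·atan2(√a, √(1-a))=1.284919941; dist=6371·c=8186.225 ≈ 8186.2 km; running total=34567.0 km
Leg 3 bearing: y=sinΔλ·cosφ2=0.49594290, x=cosφ1·sinφ2-sinφ1·cosφ2·cosΔλ=-0.82129018; θ=atan2(y, x)=148.8740° ≈ 148.9°

Leg 1: dist=12490.2 km, bearing=121.0°
Leg 2: dist=13890.6 km, bearing=58.0°
Leg 3: dist=8186.2 km, bearing=148.9°
Total: 34567.0 km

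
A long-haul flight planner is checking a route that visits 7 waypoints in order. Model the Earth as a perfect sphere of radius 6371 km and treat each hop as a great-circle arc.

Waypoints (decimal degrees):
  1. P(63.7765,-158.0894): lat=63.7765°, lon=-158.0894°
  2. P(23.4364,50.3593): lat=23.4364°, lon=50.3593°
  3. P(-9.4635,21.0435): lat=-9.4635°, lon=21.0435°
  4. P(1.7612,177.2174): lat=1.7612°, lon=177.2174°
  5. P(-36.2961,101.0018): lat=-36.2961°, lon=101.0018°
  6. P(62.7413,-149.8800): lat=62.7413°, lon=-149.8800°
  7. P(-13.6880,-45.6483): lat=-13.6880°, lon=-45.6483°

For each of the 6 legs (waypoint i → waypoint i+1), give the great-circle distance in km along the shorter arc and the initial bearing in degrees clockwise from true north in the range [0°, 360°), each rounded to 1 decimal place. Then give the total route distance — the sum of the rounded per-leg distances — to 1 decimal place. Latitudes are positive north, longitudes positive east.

Leg 1: dist=10005.4 km, bearing=334.1°
Leg 2: dist=4852.3 km, bearing=224.4°
Leg 3: dist=17245.0 km, bearing=106.6°
Leg 4: dist=8894.9 km, bearing=232.6°
Leg 5: dist=14491.5 km, bearing=34.6°
Leg 6: dist=12081.1 km, bearing=83.7°
Total: 67570.2 km

Leg 1: φ1=1.1131099, φ2=0.4090423, Δφ=-0.7040676, Δλ=3.6381161 rad; a=sin²(Δφ/2)+cosφ1·cosφ2·sin²(Δλ/2)=0.4998339826; c=2·atan2(√a, √(1-a))=1.570464292; dist=6371·c=10005.428 ≈ 10005.4 km; running total=10005.4 km
Leg 1 bearing: y=sinΔλ·cosφ2=-0.43707207, x=cosφ1·sinφ2-sinφ1·cosφ2·cosΔλ=0.89942643; θ=atan2(y, x)=-25.9172° <0 so +360° → 334.0828° ≈ 334.1°
Leg 2: φ1=0.4090423, φ2=-0.1651692, Δφ=-0.5742116, Δλ=-0.5116572 rad; a=sin²(Δφ/2)+cosφ1·cosφ2·sin²(Δλ/2)=0.1381403171; c=2·atan2(√a, √(1-a))=0.761619481; dist=6371·c=4852.278 ≈ 4852.3 km; running total=14857.7 km
Leg 2 bearing: y=sinΔλ·cosφ2=-0.48295942, x=cosφ1·sinφ2-sinφ1·cosφ2·cosΔλ=-0.49293051; θ=atan2(y, x)=-135.5854° <0 so +360° → 224.4146° ≈ 224.4°
Leg 3: φ1=-0.1651692, φ2=0.0307387, Δφ=0.1959080, Δλ=2.7257488 rad; a=sin²(Δφ/2)+cosφ1·cosφ2·sin²(Δλ/2)=0.9534765667; c=2·atan2(√a, √(1-a))=2.706789869; dist=6371·c=17244.958 ≈ 17245.0 km; running total=32102.7 km
Leg 3 bearing: y=sinΔλ·cosφ2=0.40377122, x=cosφ1·sinφ2-sinφ1·cosφ2·cosΔλ=-0.12002008; θ=atan2(y, x)=106.5545° ≈ 106.6°
Leg 4: φ1=0.0307387, φ2=-0.6334865, Δφ=-0.6642252, Δλ=-1.3302132 rad; a=sin²(Δφ/2)+cosφ1·cosφ2·sin²(Δλ/2)=0.4131232741; c=2·atan2(√a, √(1-a))=1.396156503; dist=6371·c=8894.913 ≈ 8894.9 km; running total=40997.6 km
Leg 4 bearing: y=sinΔλ·cosφ2=-0.78275603, x=cosφ1·sinφ2-sinφ1·cosφ2·cosΔλ=-0.59758074; θ=atan2(y, x)=-127.3593° <0 so +360° → 232.6407° ≈ 232.6°
Leg 5: φ1=-0.6334865, φ2=1.0950423, Δφ=1.7285287, Δλ=-4.3787134 rad; a=sin²(Δφ/2)+cosφ1·cosφ2·sin²(Δλ/2)=0.8235600994; c=2·atan2(√a, √(1-a))=2.274597336; dist=6371·c=14491.460 ≈ 14491.5 km; running total=55489.1 km
Leg 5 bearing: y=sinΔλ·cosφ2=0.43274739, x=cosφ1·sinφ2-sinφ1·cosφ2·cosΔλ=0.62766643; θ=atan2(y, x)=34.5845° ≈ 34.6°
Leg 6: φ1=1.0950423, φ2=-0.2389007, Δφ=-1.3339429, Δλ=1.8191863 rad; a=sin²(Δφ/2)+cosφ1·cosφ2·sin²(Δλ/2)=0.6598782384; c=2·atan2(√a, √(1-a))=1.896268786; dist=6371·c=12081.128 ≈ 12081.1 km; running total=67570.2 km
Leg 6 bearing: y=sinΔλ·cosφ2=0.94177983, x=cosφ1·sinφ2-sinφ1·cosφ2·cosΔλ=0.10395452; θ=atan2(y, x)=83.7011° ≈ 83.7°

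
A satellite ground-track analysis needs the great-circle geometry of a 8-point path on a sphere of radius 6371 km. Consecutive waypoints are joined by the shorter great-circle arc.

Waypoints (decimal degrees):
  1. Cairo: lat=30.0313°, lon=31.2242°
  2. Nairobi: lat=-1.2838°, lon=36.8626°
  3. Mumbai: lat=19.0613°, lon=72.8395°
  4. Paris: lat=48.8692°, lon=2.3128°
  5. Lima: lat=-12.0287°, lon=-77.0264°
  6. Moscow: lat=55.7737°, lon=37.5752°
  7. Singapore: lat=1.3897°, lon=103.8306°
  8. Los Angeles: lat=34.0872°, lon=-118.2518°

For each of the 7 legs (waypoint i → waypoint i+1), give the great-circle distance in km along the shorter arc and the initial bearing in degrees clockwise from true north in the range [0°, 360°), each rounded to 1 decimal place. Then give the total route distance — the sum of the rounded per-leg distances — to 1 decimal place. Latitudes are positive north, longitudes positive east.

Leg 1: dist=3533.1 km, bearing=169.2°
Leg 2: dist=4533.1 km, bearing=58.2°
Leg 3: dist=7010.6 km, bearing=315.9°
Leg 4: dist=10249.4 km, bearing=254.1°
Leg 5: dist=12638.5 km, bearing=33.9°
Leg 6: dist=8421.0 km, bearing=109.2°
Leg 7: dist=14114.4 km, bearing=44.0°
Total: 60500.1 km

Leg 1: φ1=0.5241451, φ2=-0.0224065, Δφ=-0.5465516, Δλ=0.0984086 rad; a=sin²(Δφ/2)+cosφ1·cosφ2·sin²(Δλ/2)=0.0749328838; c=2·atan2(√a, √(1-a))=0.554556165; dist=6371·c=3533.077 ≈ 3533.1 km; running total=3533.1 km
Leg 1 bearing: y=sinΔλ·cosφ2=0.09822522, x=cosφ1·sinφ2-sinφ1·cosφ2·cosΔλ=-0.51732349; θ=atan2(y, x)=169.2491° ≈ 169.2°
Leg 2: φ1=-0.0224065, φ2=0.3326824, Δφ=0.3550890, Δλ=0.6279154 rad; a=sin²(Δφ/2)+cosφ1·cosφ2·sin²(Δλ/2)=0.1213133097; c=2·atan2(√a, √(1-a))=0.711515149; dist=6371·c=4533.063 ≈ 4533.1 km; running total=8066.2 km
Leg 2 bearing: y=sinΔλ·cosφ2=0.55524849, x=cosφ1·sinφ2-sinφ1·cosφ2·cosΔλ=0.34363452; θ=atan2(y, x)=58.2473° ≈ 58.2°
Leg 3: φ1=0.3326824, φ2=0.8529284, Δφ=0.5202460, Δλ=-1.2309231 rad; a=sin²(Δφ/2)+cosφ1·cosφ2·sin²(Δλ/2)=0.2733788890; c=2·atan2(√a, √(1-a))=1.100397061; dist=6371·c=7010.630 ≈ 7010.6 km; running total=15076.8 km
Leg 3 bearing: y=sinΔλ·cosφ2=-0.62015320, x=cosφ1·sinφ2-sinφ1·cosφ2·cosΔλ=0.64029798; θ=atan2(y, x)=-44.0844° <0 so +360° → 315.9156° ≈ 315.9°
Leg 4: φ1=0.8529284, φ2=-0.2099404, Δφ=-1.0628689, Δλ=-1.3847303 rad; a=sin²(Δφ/2)+cosφ1·cosφ2·sin²(Δλ/2)=0.5189781933; c=2·atan2(√a, √(1-a))=1.608761833; dist=6371·c=10249.422 ≈ 10249.4 km; running total=25326.2 km
Leg 4 bearing: y=sinΔλ·cosφ2=-0.96116191, x=cosφ1·sinφ2-sinφ1·cosφ2·cosΔλ=-0.27336258; θ=atan2(y, x)=-105.8762° <0 so +360° → 254.1238° ≈ 254.1°
Leg 5: φ1=-0.2099404, φ2=0.9734347, Δφ=1.1833751, Δλ=2.0001752 rad; a=sin²(Δφ/2)+cosφ1·cosφ2·sin²(Δλ/2)=0.7006633291; c=2·atan2(√a, √(1-a))=1.983761134; dist=6371·c=12638.542 ≈ 12638.5 km; running total=37964.7 km
Leg 5 bearing: y=sinΔλ·cosφ2=0.51140510, x=cosφ1·sinφ2-sinφ1·cosφ2·cosΔλ=0.75986955; θ=atan2(y, x)=33.9412° ≈ 33.9°
Leg 6: φ1=0.9734347, φ2=0.0242548, Δφ=-0.9491799, Δλ=1.1563749 rad; a=sin²(Δφ/2)+cosφ1·cosφ2·sin²(Δλ/2)=0.3767662797; c=2·atan2(√a, √(1-a))=1.321762775; dist=6371·c=8420.951 ≈ 8421.0 km; running total=46385.7 km
Leg 6 bearing: y=sinΔλ·cosφ2=0.91508020, x=cosφ1·sinφ2-sinφ1·cosφ2·cosΔλ=-0.31918965; θ=atan2(y, x)=109.2293° ≈ 109.2°
Leg 7: φ1=0.0242548, φ2=0.5949339, Δφ=0.5706790, Δλ=-3.8760691 rad; a=sin²(Δφ/2)+cosφ1·cosφ2·sin²(Δλ/2)=0.8004455117; c=2·atan2(√a, √(1-a))=2.215411681; dist=6371·c=14114.388 ≈ 14114.4 km; running total=60500.1 km
Leg 7 bearing: y=sinΔλ·cosφ2=0.55504886, x=cosφ1·sinφ2-sinφ1·cosφ2·cosΔλ=0.57519626; θ=atan2(y, x)=43.9788° ≈ 44.0°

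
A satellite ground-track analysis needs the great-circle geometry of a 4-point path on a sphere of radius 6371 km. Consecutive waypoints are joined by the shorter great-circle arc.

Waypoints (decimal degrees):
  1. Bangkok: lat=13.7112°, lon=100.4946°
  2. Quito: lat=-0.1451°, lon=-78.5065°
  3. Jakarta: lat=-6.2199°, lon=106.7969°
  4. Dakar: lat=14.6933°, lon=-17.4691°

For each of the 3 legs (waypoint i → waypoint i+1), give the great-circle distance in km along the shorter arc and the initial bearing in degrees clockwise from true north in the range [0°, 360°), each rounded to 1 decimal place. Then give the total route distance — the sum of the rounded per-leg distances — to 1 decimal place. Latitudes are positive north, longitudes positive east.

Leg 1: dist=18502.6 km, bearing=355.7°
Leg 2: dist=19094.6 km, bearing=219.7°
Leg 3: dist=13863.1 km, bearing=283.6°
Total: 51460.3 km

Leg 1: φ1=0.2393056, φ2=-0.0025325, Δφ=-0.2418381, Δλ=-3.1241586 rad; a=sin²(Δφ/2)+cosφ1·cosφ2·sin²(Δλ/2)=0.9859761587; c=2·atan2(√a, √(1-a))=2.904190951; dist=6371·c=18502.601 ≈ 18502.6 km; running total=18502.6 km
Leg 1 bearing: y=sinΔλ·cosφ2=-0.01743315, x=cosφ1·sinφ2-sinφ1·cosφ2·cosΔλ=0.23453097; θ=atan2(y, x)=-4.2511° <0 so +360° → 355.7489° ≈ 355.7°
Leg 2: φ1=-0.0025325, φ2=-0.1085577, Δφ=-0.1060253, Δλ=3.2341544 rad; a=sin²(Δφ/2)+cosφ1·cosφ2·sin²(Δλ/2)=0.9947901271; c=2·atan2(√a, √(1-a))=2.997108112; dist=6371·c=19094.576 ≈ 19094.6 km; running total=37597.2 km
Leg 2 bearing: y=sinΔλ·cosφ2=-0.09188558, x=cosφ1·sinφ2-sinφ1·cosφ2·cosΔλ=-0.11085108; θ=atan2(y, x)=-140.3443° <0 so +360° → 219.6557° ≈ 219.7°
Leg 3: φ1=-0.1085577, φ2=0.2564465, Δφ=0.3650042, Δλ=-2.1688508 rad; a=sin²(Δφ/2)+cosφ1·cosφ2·sin²(Δλ/2)=0.7844490442; c=2·atan2(√a, √(1-a))=2.175961700; dist=6371·c=13863.052 ≈ 13863.1 km; running total=51460.3 km
Leg 3 bearing: y=sinΔλ·cosφ2=-0.79940608, x=cosφ1·sinφ2-sinφ1·cosφ2·cosΔλ=0.19314474; θ=atan2(y, x)=-76.4171° <0 so +360° → 283.5829° ≈ 283.6°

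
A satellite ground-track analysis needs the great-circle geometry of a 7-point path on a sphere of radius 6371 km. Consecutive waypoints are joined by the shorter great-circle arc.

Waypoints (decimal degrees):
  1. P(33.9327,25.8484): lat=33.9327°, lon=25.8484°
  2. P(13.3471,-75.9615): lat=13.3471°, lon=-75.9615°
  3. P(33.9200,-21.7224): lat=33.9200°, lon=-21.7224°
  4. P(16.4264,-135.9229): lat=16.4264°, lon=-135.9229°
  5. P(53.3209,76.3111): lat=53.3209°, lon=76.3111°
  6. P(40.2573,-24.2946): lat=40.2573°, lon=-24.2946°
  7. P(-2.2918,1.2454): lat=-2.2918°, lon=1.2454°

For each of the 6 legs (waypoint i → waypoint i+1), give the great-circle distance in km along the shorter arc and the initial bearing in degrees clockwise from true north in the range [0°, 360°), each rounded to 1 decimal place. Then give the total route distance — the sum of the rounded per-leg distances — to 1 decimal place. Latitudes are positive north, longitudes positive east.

Leg 1: dist=10239.2 km, bearing=287.6°
Leg 2: dist=5902.4 km, bearing=57.4°
Leg 3: dist=11086.1 km, bearing=297.4°
Leg 4: dist=11669.1 km, bearing=340.7°
Leg 5: dist=7144.8 km, bearing=303.6°
Leg 6: dist=5396.6 km, bearing=144.9°
Total: 51438.2 km

Leg 1: φ1=0.5922373, φ2=0.2329508, Δφ=-0.3592865, Δλ=-1.7769180 rad; a=sin²(Δφ/2)+cosφ1·cosφ2·sin²(Δλ/2)=0.5181790943; c=2·atan2(√a, √(1-a))=1.607162531; dist=6371·c=10239.232 ≈ 10239.2 km; running total=10239.2 km
Leg 1 bearing: y=sinΔλ·cosφ2=-0.95239323, x=cosφ1·sinφ2-sinφ1·cosφ2·cosΔλ=0.30269658; θ=atan2(y, x)=-72.3683° <0 so +360° → 287.6317° ≈ 287.6°
Leg 2: φ1=0.2329508, φ2=0.5920157, Δφ=0.3590648, Δλ=0.9466509 rad; a=sin²(Δφ/2)+cosφ1·cosφ2·sin²(Δλ/2)=0.1996639310; c=2·atan2(√a, √(1-a))=0.926454780; dist=6371·c=5902.443 ≈ 5902.4 km; running total=16141.6 km
Leg 2 bearing: y=sinΔλ·cosφ2=0.67336608, x=cosφ1·sinφ2-sinφ1·cosφ2·cosΔλ=0.43101172; θ=atan2(y, x)=57.3773° ≈ 57.4°
Leg 3: φ1=0.5920157, φ2=0.2866948, Δφ=-0.3053209, Δλ=-1.9931747 rad; a=sin²(Δφ/2)+cosφ1·cosφ2·sin²(Δλ/2)=0.5842402779; c=2·atan2(√a, √(1-a))=1.740084313; dist=6371·c=11086.077 ≈ 11086.1 km; running total=27227.7 km
Leg 3 bearing: y=sinΔλ·cosφ2=-0.87488739, x=cosφ1·sinφ2-sinφ1·cosφ2·cosΔλ=0.45407748; θ=atan2(y, x)=-62.5701° <0 so +360° → 297.4299° ≈ 297.4°
Leg 4: φ1=0.2866948, φ2=0.9306253, Δφ=0.6439305, Δλ=3.7041821 rad; a=sin²(Δφ/2)+cosφ1·cosφ2·sin²(Δλ/2)=0.6289280537; c=2·atan2(√a, √(1-a))=1.831598941; dist=6371·c=11669.117 ≈ 11669.1 km; running total=38896.8 km
Leg 4 bearing: y=sinΔλ·cosφ2=-0.31860428, x=cosφ1·sinφ2-sinφ1·cosφ2·cosΔλ=0.91214118; θ=atan2(y, x)=-19.2539° <0 so +360° → 340.7461° ≈ 340.7°
Leg 5: φ1=0.9306253, φ2=0.7026224, Δφ=-0.2280028, Δλ=-1.7559007 rad; a=sin²(Δφ/2)+cosφ1·cosφ2·sin²(Δλ/2)=0.2828171758; c=2·atan2(√a, √(1-a))=1.121462428; dist=6371·c=7144.837 ≈ 7144.8 km; running total=46041.6 km
Leg 5 bearing: y=sinΔλ·cosφ2=-0.75011328, x=cosφ1·sinφ2-sinφ1·cosφ2·cosΔλ=0.49865474; θ=atan2(y, x)=-56.3851° <0 so +360° → 303.6149° ≈ 303.6°
Leg 6: φ1=0.7026224, φ2=-0.0399995, Δφ=-0.7426219, Δλ=0.4457571 rad; a=sin²(Δφ/2)+cosφ1·cosφ2·sin²(Δλ/2)=0.1689069135; c=2·atan2(√a, √(1-a))=0.847063846; dist=6371·c=5396.644 ≈ 5396.6 km; running total=51438.2 km
Leg 6 bearing: y=sinΔλ·cosφ2=0.43079626, x=cosφ1·sinφ2-sinφ1·cosφ2·cosΔλ=-0.61312646; θ=atan2(y, x)=144.9073° ≈ 144.9°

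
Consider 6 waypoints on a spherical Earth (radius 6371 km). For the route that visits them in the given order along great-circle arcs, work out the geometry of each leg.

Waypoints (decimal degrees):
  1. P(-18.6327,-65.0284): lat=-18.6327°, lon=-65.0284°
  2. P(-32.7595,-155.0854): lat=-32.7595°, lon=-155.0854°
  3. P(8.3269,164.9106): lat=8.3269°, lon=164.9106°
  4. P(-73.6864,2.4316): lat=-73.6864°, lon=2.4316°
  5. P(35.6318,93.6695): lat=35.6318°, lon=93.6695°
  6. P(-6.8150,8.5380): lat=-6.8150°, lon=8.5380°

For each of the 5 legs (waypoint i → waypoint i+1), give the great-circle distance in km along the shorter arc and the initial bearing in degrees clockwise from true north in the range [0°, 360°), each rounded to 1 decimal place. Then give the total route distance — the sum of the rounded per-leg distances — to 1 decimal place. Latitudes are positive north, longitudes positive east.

Leg 1: φ1=-0.3252020, φ2=-0.5717611, Δφ=-0.2465592, Δλ=-1.5717912 rad; a=sin²(Δφ/2)+cosφ1·cosφ2·sin²(Δλ/2)=0.4139533853; c=2·atan2(√a, √(1-a))=1.397842118; dist=6371·c=8905.652 ≈ 8905.7 km; running total=8905.7 km
Leg 1 bearing: y=sinΔλ·cosφ2=-0.84094889, x=cosφ1·sinφ2-sinφ1·cosφ2·cosΔλ=-0.51301938; θ=atan2(y, x)=-121.3852° <0 so +360° → 238.6148° ≈ 238.6°
Leg 2: φ1=-0.5717611, φ2=0.1453318, Δφ=0.7170930, Δλ=5.5849838 rad; a=sin²(Δφ/2)+cosφ1·cosφ2·sin²(Δλ/2)=0.2204942968; c=2·atan2(√a, √(1-a))=0.977603290; dist=6371·c=6228.311 ≈ 6228.3 km; running total=15134.0 km
Leg 2 bearing: y=sinΔλ·cosφ2=-0.63606420, x=cosφ1·sinφ2-sinφ1·cosφ2·cosΔλ=0.53191032; θ=atan2(y, x)=-50.0959° <0 so +360° → 309.9041° ≈ 309.9°
Leg 3: φ1=0.1453318, φ2=-1.2860703, Δφ=-1.4314021, Δλ=-2.8357935 rad; a=sin²(Δφ/2)+cosφ1·cosφ2·sin²(Δλ/2)=0.7020145691; c=2·atan2(√a, √(1-a))=1.986713563; dist=6371·c=12657.352 ≈ 12657.4 km; running total=27791.4 km
Leg 3 bearing: y=sinΔλ·cosφ2=-0.08456480, x=cosφ1·sinφ2-sinφ1·cosφ2·cosΔλ=-0.91082888; θ=atan2(y, x)=-174.6956° <0 so +360° → 185.3044° ≈ 185.3°
Leg 4: φ1=-1.2860703, φ2=0.6218922, Δφ=1.9079625, Δλ=1.5924018 rad; a=sin²(Δφ/2)+cosφ1·cosφ2·sin²(Δλ/2)=0.7820255885; c=2·atan2(√a, √(1-a))=2.170080071; dist=6371·c=13825.580 ≈ 13825.6 km; running total=41617.0 km
Leg 4 bearing: y=sinΔλ·cosφ2=0.81258786, x=cosφ1·sinφ2-sinφ1·cosφ2·cosΔλ=0.14678980; θ=atan2(y, x)=79.7602° ≈ 79.8°
Leg 5: φ1=0.6218922, φ2=-0.1189442, Δφ=-0.7408364, Δλ=-1.4858250 rad; a=sin²(Δφ/2)+cosφ1·cosφ2·sin²(Δλ/2)=0.5003190904; c=2·atan2(√a, √(1-a))=1.571434508; dist=6371·c=10011.609 ≈ 10011.6 km; running total=51628.6 km
Leg 5 bearing: y=sinΔλ·cosφ2=-0.98935207, x=cosφ1·sinφ2-sinφ1·cosφ2·cosΔλ=-0.14554060; θ=atan2(y, x)=-98.3686° <0 so +360° → 261.6314° ≈ 261.6°

Leg 1: dist=8905.7 km, bearing=238.6°
Leg 2: dist=6228.3 km, bearing=309.9°
Leg 3: dist=12657.4 km, bearing=185.3°
Leg 4: dist=13825.6 km, bearing=79.8°
Leg 5: dist=10011.6 km, bearing=261.6°
Total: 51628.6 km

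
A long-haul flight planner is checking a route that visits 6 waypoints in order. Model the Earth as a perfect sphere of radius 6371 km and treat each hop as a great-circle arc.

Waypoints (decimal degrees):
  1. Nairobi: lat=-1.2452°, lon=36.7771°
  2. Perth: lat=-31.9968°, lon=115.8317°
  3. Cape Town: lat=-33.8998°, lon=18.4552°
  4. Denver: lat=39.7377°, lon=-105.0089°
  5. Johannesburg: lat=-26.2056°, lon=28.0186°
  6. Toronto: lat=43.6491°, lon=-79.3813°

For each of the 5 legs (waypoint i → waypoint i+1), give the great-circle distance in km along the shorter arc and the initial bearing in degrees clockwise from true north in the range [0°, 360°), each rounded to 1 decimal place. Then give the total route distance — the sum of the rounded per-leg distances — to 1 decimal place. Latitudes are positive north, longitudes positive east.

Leg 1: φ1=-0.0217328, φ2=-0.5584495, Δφ=-0.5367167, Δλ=1.3797631 rad; a=sin²(Δφ/2)+cosφ1·cosφ2·sin²(Δλ/2)=0.4137479299; c=2·atan2(√a, √(1-a))=1.397424969; dist=6371·c=8902.994 ≈ 8903.0 km; running total=8903.0 km
Leg 1 bearing: y=sinΔλ·cosφ2=0.83264994, x=cosφ1·sinφ2-sinφ1·cosφ2·cosΔλ=-0.52624746; θ=atan2(y, x)=122.2935° ≈ 122.3°
Leg 2: φ1=-0.5584495, φ2=-0.5916631, Δφ=-0.0332136, Δλ=-1.6995405 rad; a=sin²(Δφ/2)+cosφ1·cosφ2·sin²(Δλ/2)=0.3974215557; c=2·atan2(√a, √(1-a))=1.364172324; dist=6371·c=8691.142 ≈ 8691.1 km; running total=17594.1 km
Leg 2 bearing: y=sinΔλ·cosφ2=-0.82314496, x=cosφ1·sinφ2-sinφ1·cosφ2·cosΔλ=-0.52947430; θ=atan2(y, x)=-122.7505° <0 so +360° → 237.2495° ≈ 237.2°
Leg 3: φ1=-0.5916631, φ2=0.6935537, Δφ=1.2852168, Δλ=-2.1548551 rad; a=sin²(Δφ/2)+cosφ1·cosφ2·sin²(Δλ/2)=0.8542488912; c=2·atan2(√a, √(1-a))=2.358163603; dist=6371·c=15023.860 ≈ 15023.9 km; running total=32618.0 km
Leg 3 bearing: y=sinΔλ·cosφ2=-0.64150657, x=cosφ1·sinφ2-sinφ1·cosφ2·cosΔλ=0.29410919; θ=atan2(y, x)=-65.3701° <0 so +360° → 294.6299° ≈ 294.6°
Leg 4: φ1=0.6935537, φ2=-0.4573740, Δφ=-1.1509277, Δλ=2.3217679 rad; a=sin²(Δφ/2)+cosφ1·cosφ2·sin²(Δλ/2)=0.8765395722; c=2·atan2(√a, √(1-a))=2.423526003; dist=6371·c=15440.284 ≈ 15440.3 km; running total=48058.3 km
Leg 4 bearing: y=sinΔλ·cosφ2=0.65588790, x=cosφ1·sinφ2-sinφ1·cosφ2·cosΔλ=0.05179636; θ=atan2(y, x)=85.4846° ≈ 85.5°
Leg 5: φ1=-0.4573740, φ2=0.7618205, Δφ=1.2191945, Δλ=-1.8744819 rad; a=sin²(Δφ/2)+cosφ1·cosφ2·sin²(Δλ/2)=0.7494719655; c=2·atan2(√a, √(1-a))=2.093176088; dist=6371·c=13335.625 ≈ 13335.6 km; running total=61393.9 km
Leg 5 bearing: y=sinΔλ·cosφ2=-0.69047019, x=cosφ1·sinφ2-sinφ1·cosφ2·cosΔλ=0.52374218; θ=atan2(y, x)=-52.8186° <0 so +360° → 307.1814° ≈ 307.2°

Leg 1: dist=8903.0 km, bearing=122.3°
Leg 2: dist=8691.1 km, bearing=237.2°
Leg 3: dist=15023.9 km, bearing=294.6°
Leg 4: dist=15440.3 km, bearing=85.5°
Leg 5: dist=13335.6 km, bearing=307.2°
Total: 61393.9 km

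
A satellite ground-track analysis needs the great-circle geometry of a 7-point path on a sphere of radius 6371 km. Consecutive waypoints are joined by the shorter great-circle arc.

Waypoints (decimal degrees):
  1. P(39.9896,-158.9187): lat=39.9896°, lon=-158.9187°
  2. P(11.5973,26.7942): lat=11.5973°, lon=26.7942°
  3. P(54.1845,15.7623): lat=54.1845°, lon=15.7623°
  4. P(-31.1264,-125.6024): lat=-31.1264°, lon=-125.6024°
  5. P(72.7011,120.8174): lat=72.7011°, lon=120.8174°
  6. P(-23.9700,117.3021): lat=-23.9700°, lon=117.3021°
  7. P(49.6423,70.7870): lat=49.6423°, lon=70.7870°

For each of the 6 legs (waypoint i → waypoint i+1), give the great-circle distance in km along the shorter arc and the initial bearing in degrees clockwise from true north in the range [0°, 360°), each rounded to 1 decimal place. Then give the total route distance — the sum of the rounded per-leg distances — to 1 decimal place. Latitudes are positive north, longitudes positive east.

Leg 1: dist=14248.6 km, bearing=352.9°
Leg 2: dist=4834.4 km, bearing=350.6°
Leg 3: dist=16027.9 km, bearing=294.2°
Leg 4: dist=14070.5 km, bearing=340.2°
Leg 5: dist=10752.6 km, bearing=183.2°
Leg 6: dist=9384.6 km, bearing=331.8°
Total: 69318.6 km

Leg 1: φ1=0.6979502, φ2=0.2024111, Δφ=-0.4955391, Δλ=3.2413016 rad; a=sin²(Δφ/2)+cosφ1·cosφ2·sin²(Δλ/2)=0.8087996261; c=2·atan2(√a, √(1-a))=2.236482886; dist=6371·c=14248.632 ≈ 14248.6 km; running total=14248.6 km
Leg 1 bearing: y=sinΔλ·cosφ2=-0.09751157, x=cosφ1·sinφ2-sinφ1·cosφ2·cosΔλ=0.78042467; θ=atan2(y, x)=-7.1220° <0 so +360° → 352.8780° ≈ 352.9°
Leg 2: φ1=0.2024111, φ2=0.9456979, Δφ=0.7432869, Δλ=-0.1925430 rad; a=sin²(Δφ/2)+cosφ1·cosφ2·sin²(Δλ/2)=0.1371722795; c=2·atan2(√a, √(1-a))=0.758809815; dist=6371·c=4834.377 ≈ 4834.4 km; running total=19083.0 km
Leg 2 bearing: y=sinΔλ·cosφ2=-0.11197685, x=cosφ1·sinφ2-sinφ1·cosφ2·cosΔλ=0.67888539; θ=atan2(y, x)=-9.3662° <0 so +360° → 350.6338° ≈ 350.6°
Leg 3: φ1=0.9456979, φ2=-0.5432582, Δφ=-1.4889561, Δλ=-2.4672795 rad; a=sin²(Δφ/2)+cosφ1·cosφ2·sin²(Δλ/2)=0.9052364586; c=2·atan2(√a, √(1-a))=2.515755326; dist=6371·c=16027.877 ≈ 16027.9 km; running total=35110.9 km
Leg 3 bearing: y=sinΔλ·cosφ2=-0.53447110, x=cosφ1·sinφ2-sinφ1·cosφ2·cosΔλ=0.23973798; θ=atan2(y, x)=-65.8413° <0 so +360° → 294.1587° ≈ 294.2°
Leg 4: φ1=-0.5432582, φ2=1.2688736, Δφ=1.8121317, Δλ=4.3008369 rad; a=sin²(Δφ/2)+cosφ1·cosφ2·sin²(Δλ/2)=0.7976859619; c=2·atan2(√a, √(1-a))=2.208524805; dist=6371·c=14070.512 ≈ 14070.5 km; running total=49181.4 km
Leg 4 bearing: y=sinΔλ·cosφ2=-0.27252758, x=cosφ1·sinφ2-sinφ1·cosφ2·cosΔλ=0.75581809; θ=atan2(y, x)=-19.8279° <0 so +360° → 340.1721° ≈ 340.2°
Leg 5: φ1=1.2688736, φ2=-0.4183554, Δφ=-1.6872290, Δλ=-0.0613536 rad; a=sin²(Δφ/2)+cosφ1·cosφ2·sin²(Δλ/2)=0.5583405018; c=2·atan2(√a, √(1-a))=1.687743724; dist=6371·c=10752.615 ≈ 10752.6 km; running total=59934.0 km
Leg 5 bearing: y=sinΔλ·cosφ2=-0.05602716, x=cosφ1·sinφ2-sinφ1·cosφ2·cosΔλ=-0.99158787; θ=atan2(y, x)=-176.7661° <0 so +360° → 183.2339° ≈ 183.2°
Leg 6: φ1=-0.4183554, φ2=0.8664216, Δφ=1.2847770, Δλ=-0.8118416 rad; a=sin²(Δφ/2)+cosφ1·cosφ2·sin²(Δλ/2)=0.4511908299; c=2·atan2(√a, √(1-a))=1.473022278; dist=6371·c=9384.625 ≈ 9384.6 km; running total=69318.6 km
Leg 6 bearing: y=sinΔλ·cosφ2=-0.46983907, x=cosφ1·sinφ2-sinφ1·cosφ2·cosΔλ=0.87733797; θ=atan2(y, x)=-28.1703° <0 so +360° → 331.8297° ≈ 331.8°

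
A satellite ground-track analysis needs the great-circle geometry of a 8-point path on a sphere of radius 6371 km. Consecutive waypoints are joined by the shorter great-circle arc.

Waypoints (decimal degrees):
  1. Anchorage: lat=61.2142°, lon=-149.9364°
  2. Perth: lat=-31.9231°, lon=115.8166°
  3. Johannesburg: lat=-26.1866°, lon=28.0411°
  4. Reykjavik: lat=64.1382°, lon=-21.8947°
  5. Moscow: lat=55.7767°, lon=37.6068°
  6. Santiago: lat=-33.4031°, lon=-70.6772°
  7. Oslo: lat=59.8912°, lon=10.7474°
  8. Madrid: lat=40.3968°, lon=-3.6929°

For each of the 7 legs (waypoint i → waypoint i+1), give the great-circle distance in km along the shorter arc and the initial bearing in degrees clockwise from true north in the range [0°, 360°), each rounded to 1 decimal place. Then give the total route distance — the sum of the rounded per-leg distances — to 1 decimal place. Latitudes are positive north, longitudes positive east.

Leg 1: φ1=1.0683893, φ2=-0.5571632, Δφ=-1.6255525, Δλ=4.6382648 rad; a=sin²(Δφ/2)+cosφ1·cosφ2·sin²(Δλ/2)=0.7468522378; c=2·atan2(√a, √(1-a))=2.087140785; dist=6371·c=13297.174 ≈ 13297.2 km; running total=13297.2 km
Leg 1 bearing: y=sinΔλ·cosφ2=-0.84642793, x=cosφ1·sinφ2-sinφ1·cosφ2·cosΔλ=-0.19953859; θ=atan2(y, x)=-103.2648° <0 so +360° → 256.7352° ≈ 256.7°
Leg 2: φ1=-0.5571632, φ2=-0.4570424, Δφ=0.1001208, Δλ=-1.5319715 rad; a=sin²(Δφ/2)+cosφ1·cosφ2·sin²(Δλ/2)=0.3685439956; c=2·atan2(√a, √(1-a))=1.304757170; dist=6371·c=8312.608 ≈ 8312.6 km; running total=21609.8 km
Leg 2 bearing: y=sinΔλ·cosφ2=-0.89668536, x=cosφ1·sinφ2-sinφ1·cosφ2·cosΔλ=-0.35613571; θ=atan2(y, x)=-111.6614° <0 so +360° → 248.3386° ≈ 248.3°
Leg 3: φ1=-0.4570424, φ2=1.1194228, Δφ=1.5764652, Δλ=-0.8715441 rad; a=sin²(Δφ/2)+cosφ1·cosφ2·sin²(Δλ/2)=0.5725784644; c=2·atan2(√a, √(1-a))=1.716467906; dist=6371·c=10935.617 ≈ 10935.6 km; running total=32545.4 km
Leg 3 bearing: y=sinΔλ·cosφ2=-0.33383569, x=cosφ1·sinφ2-sinφ1·cosφ2·cosΔλ=0.93138778; θ=atan2(y, x)=-19.7191° <0 so +360° → 340.2809° ≈ 340.3°
Leg 4: φ1=1.1194228, φ2=0.9734871, Δφ=-0.1459357, Δλ=1.0384971 rad; a=sin²(Δφ/2)+cosφ1·cosφ2·sin²(Δλ/2)=0.0657250824; c=2·atan2(√a, √(1-a))=0.518527620; dist=6371·c=3303.539 ≈ 3303.5 km; running total=35848.9 km
Leg 4 bearing: y=sinΔλ·cosφ2=0.48460466, x=cosφ1·sinφ2-sinφ1·cosφ2·cosΔλ=0.10382439; θ=atan2(y, x)=77.9074° ≈ 77.9°
Leg 5: φ1=0.9734871, φ2=-0.5829941, Δφ=-1.5564811, Δλ=-1.8899123 rad; a=sin²(Δφ/2)+cosφ1·cosφ2·sin²(Δλ/2)=0.8012520325; c=2·atan2(√a, √(1-a))=2.217431205; dist=6371·c=14127.254 ≈ 14127.3 km; running total=49976.2 km
Leg 5 bearing: y=sinΔλ·cosφ2=-0.79267072, x=cosφ1·sinφ2-sinφ1·cosφ2·cosΔλ=-0.09306975; θ=atan2(y, x)=-96.6966° <0 so +360° → 263.3034° ≈ 263.3°
Leg 6: φ1=-0.5829941, φ2=1.0452986, Δφ=1.6282927, Δλ=1.4211274 rad; a=sin²(Δφ/2)+cosφ1·cosφ2·sin²(Δλ/2)=0.7069005330; c=2·atan2(√a, √(1-a))=1.997421757; dist=6371·c=12725.574 ≈ 12725.6 km; running total=62701.8 km
Leg 6 bearing: y=sinΔλ·cosφ2=0.49603548, x=cosφ1·sinφ2-sinφ1·cosφ2·cosΔλ=0.76335934; θ=atan2(y, x)=33.0161° ≈ 33.0°
Leg 7: φ1=1.0452986, φ2=0.7050572, Δφ=-0.3402415, Δλ=-0.2520308 rad; a=sin²(Δφ/2)+cosφ1·cosφ2·sin²(Δλ/2)=0.0346976314; c=2·atan2(√a, √(1-a))=0.374734766; dist=6371·c=2387.435 ≈ 2387.4 km; running total=65089.2 km
Leg 7 bearing: y=sinΔλ·cosφ2=-0.18991467, x=cosφ1·sinφ2-sinφ1·cosφ2·cosΔλ=-0.31290133; θ=atan2(y, x)=-148.7444° <0 so +360° → 211.2556° ≈ 211.3°

Leg 1: dist=13297.2 km, bearing=256.7°
Leg 2: dist=8312.6 km, bearing=248.3°
Leg 3: dist=10935.6 km, bearing=340.3°
Leg 4: dist=3303.5 km, bearing=77.9°
Leg 5: dist=14127.3 km, bearing=263.3°
Leg 6: dist=12725.6 km, bearing=33.0°
Leg 7: dist=2387.4 km, bearing=211.3°
Total: 65089.2 km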